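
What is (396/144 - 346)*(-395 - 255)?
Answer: 446225/2 ≈ 2.2311e+5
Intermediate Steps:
(396/144 - 346)*(-395 - 255) = (396*(1/144) - 346)*(-650) = (11/4 - 346)*(-650) = -1373/4*(-650) = 446225/2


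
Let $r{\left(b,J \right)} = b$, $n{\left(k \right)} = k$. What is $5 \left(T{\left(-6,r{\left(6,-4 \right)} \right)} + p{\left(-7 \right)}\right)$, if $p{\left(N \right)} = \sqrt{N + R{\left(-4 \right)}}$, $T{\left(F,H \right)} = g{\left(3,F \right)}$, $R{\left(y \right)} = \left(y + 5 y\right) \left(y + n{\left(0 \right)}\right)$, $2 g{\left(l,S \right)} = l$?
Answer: $\frac{15}{2} + 5 \sqrt{89} \approx 54.67$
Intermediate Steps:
$g{\left(l,S \right)} = \frac{l}{2}$
$R{\left(y \right)} = 6 y^{2}$ ($R{\left(y \right)} = \left(y + 5 y\right) \left(y + 0\right) = 6 y y = 6 y^{2}$)
$T{\left(F,H \right)} = \frac{3}{2}$ ($T{\left(F,H \right)} = \frac{1}{2} \cdot 3 = \frac{3}{2}$)
$p{\left(N \right)} = \sqrt{96 + N}$ ($p{\left(N \right)} = \sqrt{N + 6 \left(-4\right)^{2}} = \sqrt{N + 6 \cdot 16} = \sqrt{N + 96} = \sqrt{96 + N}$)
$5 \left(T{\left(-6,r{\left(6,-4 \right)} \right)} + p{\left(-7 \right)}\right) = 5 \left(\frac{3}{2} + \sqrt{96 - 7}\right) = 5 \left(\frac{3}{2} + \sqrt{89}\right) = \frac{15}{2} + 5 \sqrt{89}$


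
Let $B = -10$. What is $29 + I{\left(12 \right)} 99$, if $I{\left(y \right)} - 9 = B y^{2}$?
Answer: $-141640$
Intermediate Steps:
$I{\left(y \right)} = 9 - 10 y^{2}$
$29 + I{\left(12 \right)} 99 = 29 + \left(9 - 10 \cdot 12^{2}\right) 99 = 29 + \left(9 - 1440\right) 99 = 29 - 141669 = -141640$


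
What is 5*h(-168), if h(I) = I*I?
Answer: 141120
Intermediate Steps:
h(I) = I**2
5*h(-168) = 5*(-168)**2 = 5*28224 = 141120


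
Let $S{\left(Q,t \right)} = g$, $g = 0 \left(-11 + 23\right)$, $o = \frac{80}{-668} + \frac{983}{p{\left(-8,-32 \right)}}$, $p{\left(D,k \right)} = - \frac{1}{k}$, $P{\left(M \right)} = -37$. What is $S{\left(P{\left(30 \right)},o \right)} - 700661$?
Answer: $-700661$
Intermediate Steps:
$o = \frac{5253132}{167}$ ($o = \frac{80}{-668} + \frac{983}{\left(-1\right) \frac{1}{-32}} = 80 \left(- \frac{1}{668}\right) + \frac{983}{\left(-1\right) \left(- \frac{1}{32}\right)} = - \frac{20}{167} + 983 \frac{1}{\frac{1}{32}} = - \frac{20}{167} + 983 \cdot 32 = - \frac{20}{167} + 31456 = \frac{5253132}{167} \approx 31456.0$)
$g = 0$ ($g = 0 \cdot 12 = 0$)
$S{\left(Q,t \right)} = 0$
$S{\left(P{\left(30 \right)},o \right)} - 700661 = 0 - 700661 = -700661$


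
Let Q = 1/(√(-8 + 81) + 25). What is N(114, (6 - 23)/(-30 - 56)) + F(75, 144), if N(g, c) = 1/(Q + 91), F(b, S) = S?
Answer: 658945729/4575663 + √73/4575663 ≈ 144.01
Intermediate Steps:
Q = 1/(25 + √73) (Q = 1/(√73 + 25) = 1/(25 + √73) ≈ 0.029812)
N(g, c) = 1/(50257/552 - √73/552) (N(g, c) = 1/((25/552 - √73/552) + 91) = 1/(50257/552 - √73/552))
N(114, (6 - 23)/(-30 - 56)) + F(75, 144) = (50257/4575663 + √73/4575663) + 144 = 658945729/4575663 + √73/4575663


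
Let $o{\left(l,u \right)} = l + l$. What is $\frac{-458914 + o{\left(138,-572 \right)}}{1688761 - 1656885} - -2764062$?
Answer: $\frac{44053390837}{15938} \approx 2.764 \cdot 10^{6}$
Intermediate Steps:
$o{\left(l,u \right)} = 2 l$
$\frac{-458914 + o{\left(138,-572 \right)}}{1688761 - 1656885} - -2764062 = \frac{-458914 + 2 \cdot 138}{1688761 - 1656885} - -2764062 = \frac{-458914 + 276}{31876} + 2764062 = \left(-458638\right) \frac{1}{31876} + 2764062 = - \frac{229319}{15938} + 2764062 = \frac{44053390837}{15938}$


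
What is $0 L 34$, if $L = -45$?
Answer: $0$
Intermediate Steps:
$0 L 34 = 0 \left(-45\right) 34 = 0 \cdot 34 = 0$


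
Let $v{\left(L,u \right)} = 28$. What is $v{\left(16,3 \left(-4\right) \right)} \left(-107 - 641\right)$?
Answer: $-20944$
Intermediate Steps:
$v{\left(16,3 \left(-4\right) \right)} \left(-107 - 641\right) = 28 \left(-107 - 641\right) = 28 \left(-748\right) = -20944$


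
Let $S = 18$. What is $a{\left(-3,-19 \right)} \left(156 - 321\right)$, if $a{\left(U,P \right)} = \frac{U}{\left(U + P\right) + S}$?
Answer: $- \frac{495}{4} \approx -123.75$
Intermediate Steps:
$a{\left(U,P \right)} = \frac{U}{18 + P + U}$ ($a{\left(U,P \right)} = \frac{U}{\left(U + P\right) + 18} = \frac{U}{\left(P + U\right) + 18} = \frac{U}{18 + P + U}$)
$a{\left(-3,-19 \right)} \left(156 - 321\right) = - \frac{3}{18 - 19 - 3} \left(156 - 321\right) = - \frac{3}{-4} \left(-165\right) = \left(-3\right) \left(- \frac{1}{4}\right) \left(-165\right) = \frac{3}{4} \left(-165\right) = - \frac{495}{4}$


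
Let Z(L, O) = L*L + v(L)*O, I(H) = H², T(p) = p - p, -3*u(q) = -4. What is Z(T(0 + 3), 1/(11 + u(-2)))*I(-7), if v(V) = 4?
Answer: 588/37 ≈ 15.892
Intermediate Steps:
u(q) = 4/3 (u(q) = -⅓*(-4) = 4/3)
T(p) = 0
Z(L, O) = L² + 4*O (Z(L, O) = L*L + 4*O = L² + 4*O)
Z(T(0 + 3), 1/(11 + u(-2)))*I(-7) = (0² + 4/(11 + 4/3))*(-7)² = (0 + 4/(37/3))*49 = (0 + 4*(3/37))*49 = (0 + 12/37)*49 = (12/37)*49 = 588/37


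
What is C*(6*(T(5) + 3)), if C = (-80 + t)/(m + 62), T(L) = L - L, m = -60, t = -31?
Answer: -999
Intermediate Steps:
T(L) = 0
C = -111/2 (C = (-80 - 31)/(-60 + 62) = -111/2 ≈ -55.500)
C*(6*(T(5) + 3)) = -333*(0 + 3) = -333*3 = -111/2*18 = -999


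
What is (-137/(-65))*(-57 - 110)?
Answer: -22879/65 ≈ -351.98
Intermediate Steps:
(-137/(-65))*(-57 - 110) = -137*(-1/65)*(-167) = (137/65)*(-167) = -22879/65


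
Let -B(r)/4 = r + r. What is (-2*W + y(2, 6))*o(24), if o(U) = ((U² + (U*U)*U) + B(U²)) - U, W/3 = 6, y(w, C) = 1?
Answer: -341880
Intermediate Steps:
B(r) = -8*r (B(r) = -4*(r + r) = -8*r)
W = 18 (W = 3*6 = 18)
o(U) = U³ - U - 7*U² (o(U) = ((U² + (U*U)*U) - 8*U²) - U = ((U² + U²*U) - 8*U²) - U = ((U² + U³) - 8*U²) - U = (U³ - 7*U²) - U = U³ - U - 7*U²)
(-2*W + y(2, 6))*o(24) = (-2*18 + 1)*(24*(-1 + 24² - 7*24)) = (-36 + 1)*(24*(-1 + 576 - 168)) = -840*407 = -35*9768 = -341880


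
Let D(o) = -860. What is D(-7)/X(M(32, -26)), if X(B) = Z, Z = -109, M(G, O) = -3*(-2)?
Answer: 860/109 ≈ 7.8899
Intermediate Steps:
M(G, O) = 6
X(B) = -109
D(-7)/X(M(32, -26)) = -860/(-109) = -860*(-1/109) = 860/109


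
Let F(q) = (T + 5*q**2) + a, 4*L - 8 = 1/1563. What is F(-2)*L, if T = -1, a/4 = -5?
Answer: -12505/6252 ≈ -2.0002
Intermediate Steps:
a = -20 (a = 4*(-5) = -20)
L = 12505/6252 (L = 2 + (1/4)/1563 = 2 + (1/4)*(1/1563) = 2 + 1/6252 = 12505/6252 ≈ 2.0002)
F(q) = -21 + 5*q**2 (F(q) = (-1 + 5*q**2) - 20 = -21 + 5*q**2)
F(-2)*L = (-21 + 5*(-2)**2)*(12505/6252) = (-21 + 5*4)*(12505/6252) = (-21 + 20)*(12505/6252) = -1*12505/6252 = -12505/6252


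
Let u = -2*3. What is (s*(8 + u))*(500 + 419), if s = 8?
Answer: 14704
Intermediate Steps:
u = -6
(s*(8 + u))*(500 + 419) = (8*(8 - 6))*(500 + 419) = (8*2)*919 = 16*919 = 14704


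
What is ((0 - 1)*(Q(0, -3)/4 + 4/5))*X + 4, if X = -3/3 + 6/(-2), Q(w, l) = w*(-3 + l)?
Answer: 36/5 ≈ 7.2000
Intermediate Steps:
X = -4 (X = -3*⅓ + 6*(-½) = -1 - 3 = -4)
((0 - 1)*(Q(0, -3)/4 + 4/5))*X + 4 = ((0 - 1)*((0*(-3 - 3))/4 + 4/5))*(-4) + 4 = -((0*(-6))*(¼) + 4*(⅕))*(-4) + 4 = -(0*(¼) + ⅘)*(-4) + 4 = -(0 + ⅘)*(-4) + 4 = -1*⅘*(-4) + 4 = -⅘*(-4) + 4 = 16/5 + 4 = 36/5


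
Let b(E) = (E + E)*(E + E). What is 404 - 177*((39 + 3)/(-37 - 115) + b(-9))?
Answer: -4324027/76 ≈ -56895.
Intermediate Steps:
b(E) = 4*E² (b(E) = (2*E)*(2*E) = 4*E²)
404 - 177*((39 + 3)/(-37 - 115) + b(-9)) = 404 - 177*((39 + 3)/(-37 - 115) + 4*(-9)²) = 404 - 177*(42/(-152) + 4*81) = 404 - 177*(42*(-1/152) + 324) = 404 - 177*(-21/76 + 324) = 404 - 177*24603/76 = 404 - 4354731/76 = -4324027/76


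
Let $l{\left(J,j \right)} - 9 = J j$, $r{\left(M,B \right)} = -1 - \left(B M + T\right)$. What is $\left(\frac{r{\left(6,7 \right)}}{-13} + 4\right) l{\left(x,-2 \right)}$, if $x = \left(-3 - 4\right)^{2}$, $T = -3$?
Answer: $- \frac{8188}{13} \approx -629.85$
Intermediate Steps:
$r{\left(M,B \right)} = 2 - B M$ ($r{\left(M,B \right)} = -1 - \left(B M - 3\right) = -1 - \left(-3 + B M\right) = 2 - B M$)
$x = 49$ ($x = \left(-7\right)^{2} = 49$)
$l{\left(J,j \right)} = 9 + J j$
$\left(\frac{r{\left(6,7 \right)}}{-13} + 4\right) l{\left(x,-2 \right)} = \left(\frac{2 - 7 \cdot 6}{-13} + 4\right) \left(9 + 49 \left(-2\right)\right) = \left(\left(2 - 42\right) \left(- \frac{1}{13}\right) + 4\right) \left(9 - 98\right) = \left(\left(-40\right) \left(- \frac{1}{13}\right) + 4\right) \left(-89\right) = \left(\frac{40}{13} + 4\right) \left(-89\right) = \frac{92}{13} \left(-89\right) = - \frac{8188}{13}$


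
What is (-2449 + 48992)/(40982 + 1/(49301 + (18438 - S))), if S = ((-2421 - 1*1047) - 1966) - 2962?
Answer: 3543551305/3120164571 ≈ 1.1357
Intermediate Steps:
S = -8396 (S = ((-2421 - 1047) - 1966) - 2962 = (-3468 - 1966) - 2962 = -5434 - 2962 = -8396)
(-2449 + 48992)/(40982 + 1/(49301 + (18438 - S))) = (-2449 + 48992)/(40982 + 1/(49301 + (18438 - 1*(-8396)))) = 46543/(40982 + 1/(49301 + (18438 + 8396))) = 46543/(40982 + 1/(49301 + 26834)) = 46543/(40982 + 1/76135) = 46543/(3120164571/76135) = 46543*(76135/3120164571) = 3543551305/3120164571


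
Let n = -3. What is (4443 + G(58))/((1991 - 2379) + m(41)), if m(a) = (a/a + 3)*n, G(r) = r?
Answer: -4501/400 ≈ -11.253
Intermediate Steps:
m(a) = -12 (m(a) = (a/a + 3)*(-3) = (1 + 3)*(-3) = 4*(-3) = -12)
(4443 + G(58))/((1991 - 2379) + m(41)) = (4443 + 58)/((1991 - 2379) - 12) = 4501/(-388 - 12) = 4501/(-400) = 4501*(-1/400) = -4501/400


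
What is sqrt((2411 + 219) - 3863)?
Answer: 3*I*sqrt(137) ≈ 35.114*I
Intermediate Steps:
sqrt((2411 + 219) - 3863) = sqrt(2630 - 3863) = sqrt(-1233) = 3*I*sqrt(137)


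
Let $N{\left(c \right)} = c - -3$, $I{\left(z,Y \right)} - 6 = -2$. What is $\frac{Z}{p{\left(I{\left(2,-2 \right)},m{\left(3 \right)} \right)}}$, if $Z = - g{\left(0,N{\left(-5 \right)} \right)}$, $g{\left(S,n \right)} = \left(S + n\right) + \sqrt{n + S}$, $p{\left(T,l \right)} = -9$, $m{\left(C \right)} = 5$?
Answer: $- \frac{2}{9} + \frac{i \sqrt{2}}{9} \approx -0.22222 + 0.15713 i$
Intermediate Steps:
$I{\left(z,Y \right)} = 4$ ($I{\left(z,Y \right)} = 6 - 2 = 4$)
$N{\left(c \right)} = 3 + c$ ($N{\left(c \right)} = c + 3 = 3 + c$)
$g{\left(S,n \right)} = S + n + \sqrt{S + n}$ ($g{\left(S,n \right)} = \left(S + n\right) + \sqrt{S + n} = S + n + \sqrt{S + n}$)
$Z = 2 - i \sqrt{2}$ ($Z = - (0 + \left(3 - 5\right) + \sqrt{0 + \left(3 - 5\right)}) = - (0 - 2 + \sqrt{0 - 2}) = - (0 - 2 + \sqrt{-2}) = - (0 - 2 + i \sqrt{2}) = - (-2 + i \sqrt{2}) = 2 - i \sqrt{2} \approx 2.0 - 1.4142 i$)
$\frac{Z}{p{\left(I{\left(2,-2 \right)},m{\left(3 \right)} \right)}} = \frac{2 - i \sqrt{2}}{-9} = \left(2 - i \sqrt{2}\right) \left(- \frac{1}{9}\right) = - \frac{2}{9} + \frac{i \sqrt{2}}{9}$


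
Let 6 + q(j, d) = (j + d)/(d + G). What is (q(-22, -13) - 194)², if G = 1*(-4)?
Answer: 11323225/289 ≈ 39181.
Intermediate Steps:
G = -4
q(j, d) = -6 + (d + j)/(-4 + d) (q(j, d) = -6 + (j + d)/(d - 4) = -6 + (d + j)/(-4 + d))
(q(-22, -13) - 194)² = ((24 - 22 - 5*(-13))/(-4 - 13) - 194)² = ((24 - 22 + 65)/(-17) - 194)² = (-1/17*67 - 194)² = (-67/17 - 194)² = (-3365/17)² = 11323225/289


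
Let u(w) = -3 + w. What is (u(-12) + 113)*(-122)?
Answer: -11956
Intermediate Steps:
(u(-12) + 113)*(-122) = ((-3 - 12) + 113)*(-122) = (-15 + 113)*(-122) = 98*(-122) = -11956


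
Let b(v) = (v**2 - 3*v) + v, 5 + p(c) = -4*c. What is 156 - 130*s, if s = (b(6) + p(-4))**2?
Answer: -159094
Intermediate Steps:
p(c) = -5 - 4*c
b(v) = v**2 - 2*v
s = 1225 (s = (6*(-2 + 6) + (-5 - 4*(-4)))**2 = (6*4 + (-5 + 16))**2 = (24 + 11)**2 = 35**2 = 1225)
156 - 130*s = 156 - 130*1225 = 156 - 159250 = -159094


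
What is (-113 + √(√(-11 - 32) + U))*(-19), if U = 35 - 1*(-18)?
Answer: 2147 - 19*√(53 + I*√43) ≈ 2008.4 - 8.5407*I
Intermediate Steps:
U = 53 (U = 35 + 18 = 53)
(-113 + √(√(-11 - 32) + U))*(-19) = (-113 + √(√(-11 - 32) + 53))*(-19) = (-113 + √(√(-43) + 53))*(-19) = (-113 + √(I*√43 + 53))*(-19) = (-113 + √(53 + I*√43))*(-19) = 2147 - 19*√(53 + I*√43)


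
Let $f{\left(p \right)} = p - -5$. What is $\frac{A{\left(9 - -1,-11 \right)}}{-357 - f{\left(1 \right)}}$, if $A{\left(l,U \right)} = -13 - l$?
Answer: $\frac{23}{363} \approx 0.063361$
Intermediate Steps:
$f{\left(p \right)} = 5 + p$ ($f{\left(p \right)} = p + 5 = 5 + p$)
$\frac{A{\left(9 - -1,-11 \right)}}{-357 - f{\left(1 \right)}} = \frac{-13 - \left(9 - -1\right)}{-357 - \left(5 + 1\right)} = \frac{-13 - \left(9 + 1\right)}{-357 - 6} = \frac{-13 - 10}{-357 - 6} = \frac{-13 - 10}{-363} = \left(-23\right) \left(- \frac{1}{363}\right) = \frac{23}{363}$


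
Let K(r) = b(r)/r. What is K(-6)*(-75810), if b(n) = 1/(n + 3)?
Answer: -12635/3 ≈ -4211.7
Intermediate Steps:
b(n) = 1/(3 + n)
K(r) = 1/(r*(3 + r)) (K(r) = 1/((3 + r)*r) = 1/(r*(3 + r)))
K(-6)*(-75810) = (1/((-6)*(3 - 6)))*(-75810) = -⅙/(-3)*(-75810) = -⅙*(-⅓)*(-75810) = (1/18)*(-75810) = -12635/3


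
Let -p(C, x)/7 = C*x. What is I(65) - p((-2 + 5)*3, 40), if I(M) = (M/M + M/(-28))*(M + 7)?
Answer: 16974/7 ≈ 2424.9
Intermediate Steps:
I(M) = (1 - M/28)*(7 + M) (I(M) = (1 + M*(-1/28))*(7 + M) = (1 - M/28)*(7 + M))
p(C, x) = -7*C*x
I(65) - p((-2 + 5)*3, 40) = (7 - 1/28*65² + (¾)*65) - (-7)*(-2 + 5)*3*40 = (7 - 1/28*4225 + 195/4) - (-7)*3*3*40 = (7 - 4225/28 + 195/4) - (-7)*9*40 = -666/7 - 1*(-2520) = -666/7 + 2520 = 16974/7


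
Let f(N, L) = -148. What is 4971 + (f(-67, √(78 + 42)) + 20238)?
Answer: 25061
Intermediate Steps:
4971 + (f(-67, √(78 + 42)) + 20238) = 4971 + (-148 + 20238) = 4971 + 20090 = 25061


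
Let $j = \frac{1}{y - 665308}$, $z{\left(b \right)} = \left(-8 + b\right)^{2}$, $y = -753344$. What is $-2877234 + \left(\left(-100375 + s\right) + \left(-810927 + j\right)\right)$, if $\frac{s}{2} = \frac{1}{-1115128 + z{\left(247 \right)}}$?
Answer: $- \frac{1895459805945495205}{500314582188} \approx -3.7885 \cdot 10^{6}$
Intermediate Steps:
$j = - \frac{1}{1418652}$ ($j = \frac{1}{-753344 - 665308} = \frac{1}{-1418652} = - \frac{1}{1418652} \approx -7.0489 \cdot 10^{-7}$)
$s = - \frac{2}{1058007}$ ($s = \frac{2}{-1115128 + \left(-8 + 247\right)^{2}} = \frac{2}{-1115128 + 239^{2}} = \frac{2}{-1115128 + 57121} = \frac{2}{-1058007} = 2 \left(- \frac{1}{1058007}\right) = - \frac{2}{1058007} \approx -1.8903 \cdot 10^{-6}$)
$-2877234 + \left(\left(-100375 + s\right) + \left(-810927 + j\right)\right) = -2877234 - \frac{455937679378387213}{500314582188} = - \frac{1895459805945495205}{500314582188}$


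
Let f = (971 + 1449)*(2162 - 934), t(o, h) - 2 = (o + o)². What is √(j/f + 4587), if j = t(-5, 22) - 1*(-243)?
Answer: √836971856751/13508 ≈ 67.727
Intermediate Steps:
t(o, h) = 2 + 4*o² (t(o, h) = 2 + (o + o)² = 2 + (2*o)² = 2 + 4*o²)
f = 2971760 (f = 2420*1228 = 2971760)
j = 345 (j = (2 + 4*(-5)²) - 1*(-243) = (2 + 4*25) + 243 = (2 + 100) + 243 = 102 + 243 = 345)
√(j/f + 4587) = √(345/2971760 + 4587) = √(345*(1/2971760) + 4587) = √(69/594352 + 4587) = √(2726292693/594352) = √836971856751/13508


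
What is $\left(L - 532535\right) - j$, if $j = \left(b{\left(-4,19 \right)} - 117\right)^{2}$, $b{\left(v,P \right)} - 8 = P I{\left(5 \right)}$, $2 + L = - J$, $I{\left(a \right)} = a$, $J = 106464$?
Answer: $-639197$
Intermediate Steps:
$L = -106466$ ($L = -2 - 106464 = -106466$)
$b{\left(v,P \right)} = 8 + 5 P$ ($b{\left(v,P \right)} = 8 + P 5 = 8 + 5 P$)
$j = 196$ ($j = \left(\left(8 + 5 \cdot 19\right) - 117\right)^{2} = \left(\left(8 + 95\right) - 117\right)^{2} = \left(103 - 117\right)^{2} = \left(-14\right)^{2} = 196$)
$\left(L - 532535\right) - j = \left(-106466 - 532535\right) - 196 = -639001 - 196 = -639197$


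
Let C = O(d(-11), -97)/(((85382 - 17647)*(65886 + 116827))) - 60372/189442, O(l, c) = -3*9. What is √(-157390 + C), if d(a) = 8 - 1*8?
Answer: I*√216289646413864908907144218357964285/1172273258074655 ≈ 396.72*I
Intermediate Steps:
d(a) = 0 (d(a) = 8 - 8 = 0)
O(l, c) = -27
C = -373583902307697/1172273258074655 (C = -27*1/((65886 + 116827)*(85382 - 17647)) - 60372/189442 = -27/(67735*182713) - 60372*1/189442 = -27/12376065055 - 30186/94721 = -373583902307697/1172273258074655 ≈ -0.31868)
√(-157390 + C) = √(-157390 - 373583902307697/1172273258074655) = √(-184504461672272258147/1172273258074655) = I*√216289646413864908907144218357964285/1172273258074655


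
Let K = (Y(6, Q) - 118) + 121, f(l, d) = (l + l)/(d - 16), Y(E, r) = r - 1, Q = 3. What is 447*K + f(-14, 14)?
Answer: 2249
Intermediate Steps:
Y(E, r) = -1 + r
f(l, d) = 2*l/(-16 + d) (f(l, d) = (2*l)/(-16 + d) = 2*l/(-16 + d))
K = 5 (K = ((-1 + 3) - 118) + 121 = (2 - 118) + 121 = -116 + 121 = 5)
447*K + f(-14, 14) = 447*5 + 2*(-14)/(-16 + 14) = 2235 + 2*(-14)/(-2) = 2235 + 2*(-14)*(-½) = 2235 + 14 = 2249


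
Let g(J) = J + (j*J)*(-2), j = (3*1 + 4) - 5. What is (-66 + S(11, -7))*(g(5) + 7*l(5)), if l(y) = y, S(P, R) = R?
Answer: -1460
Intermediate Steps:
j = 2 (j = (3 + 4) - 5 = 7 - 5 = 2)
g(J) = -3*J (g(J) = J + (2*J)*(-2) = J - 4*J = -3*J)
(-66 + S(11, -7))*(g(5) + 7*l(5)) = (-66 - 7)*(-3*5 + 7*5) = -73*(-15 + 35) = -73*20 = -1460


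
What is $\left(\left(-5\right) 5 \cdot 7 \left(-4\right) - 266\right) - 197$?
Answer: $237$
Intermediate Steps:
$\left(\left(-5\right) 5 \cdot 7 \left(-4\right) - 266\right) - 197 = \left(\left(-25\right) 7 \left(-4\right) - 266\right) - 197 = \left(\left(-175\right) \left(-4\right) - 266\right) - 197 = \left(700 - 266\right) - 197 = 434 - 197 = 237$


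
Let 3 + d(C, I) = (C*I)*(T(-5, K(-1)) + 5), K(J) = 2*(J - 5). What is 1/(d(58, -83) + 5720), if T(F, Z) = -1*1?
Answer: -1/13539 ≈ -7.3861e-5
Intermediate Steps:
K(J) = -10 + 2*J (K(J) = 2*(-5 + J) = -10 + 2*J)
T(F, Z) = -1
d(C, I) = -3 + 4*C*I (d(C, I) = -3 + (C*I)*(-1 + 5) = -3 + (C*I)*4 = -3 + 4*C*I)
1/(d(58, -83) + 5720) = 1/((-3 + 4*58*(-83)) + 5720) = 1/((-3 - 19256) + 5720) = 1/(-19259 + 5720) = 1/(-13539) = -1/13539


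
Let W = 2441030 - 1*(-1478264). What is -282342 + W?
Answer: 3636952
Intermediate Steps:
W = 3919294 (W = 2441030 + 1478264 = 3919294)
-282342 + W = -282342 + 3919294 = 3636952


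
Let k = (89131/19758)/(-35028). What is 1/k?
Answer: -98869032/12733 ≈ -7764.8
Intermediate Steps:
k = -12733/98869032 (k = (89131*(1/19758))*(-1/35028) = (89131/19758)*(-1/35028) = -12733/98869032 ≈ -0.00012879)
1/k = 1/(-12733/98869032) = -98869032/12733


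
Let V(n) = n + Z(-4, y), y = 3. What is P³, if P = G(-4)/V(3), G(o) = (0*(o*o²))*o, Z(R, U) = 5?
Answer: 0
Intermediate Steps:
G(o) = 0 (G(o) = (0*o³)*o = 0*o = 0)
V(n) = 5 + n (V(n) = n + 5 = 5 + n)
P = 0 (P = 0/(5 + 3) = 0/8 = 0*(⅛) = 0)
P³ = 0³ = 0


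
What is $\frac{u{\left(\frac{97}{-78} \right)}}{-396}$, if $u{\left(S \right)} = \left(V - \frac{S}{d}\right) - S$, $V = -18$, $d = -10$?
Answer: $\frac{133}{3120} \approx 0.042628$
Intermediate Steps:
$u{\left(S \right)} = -18 - \frac{9 S}{10}$ ($u{\left(S \right)} = \left(-18 - \frac{S}{-10}\right) - S = \left(-18 - S \left(- \frac{1}{10}\right)\right) - S = \left(-18 - - \frac{S}{10}\right) - S = \left(-18 + \frac{S}{10}\right) - S = -18 - \frac{9 S}{10}$)
$\frac{u{\left(\frac{97}{-78} \right)}}{-396} = \frac{-18 - \frac{9 \frac{97}{-78}}{10}}{-396} = \left(-18 - \frac{9 \cdot 97 \left(- \frac{1}{78}\right)}{10}\right) \left(- \frac{1}{396}\right) = \left(-18 - - \frac{291}{260}\right) \left(- \frac{1}{396}\right) = \left(-18 + \frac{291}{260}\right) \left(- \frac{1}{396}\right) = \left(- \frac{4389}{260}\right) \left(- \frac{1}{396}\right) = \frac{133}{3120}$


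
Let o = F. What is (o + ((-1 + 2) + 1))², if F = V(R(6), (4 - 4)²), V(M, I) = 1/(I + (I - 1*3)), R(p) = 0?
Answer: 25/9 ≈ 2.7778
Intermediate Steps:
V(M, I) = 1/(-3 + 2*I) (V(M, I) = 1/(I + (I - 3)) = 1/(I + (-3 + I)) = 1/(-3 + 2*I))
F = -⅓ (F = 1/(-3 + 2*(4 - 4)²) = 1/(-3 + 2*0²) = 1/(-3 + 2*0) = 1/(-3 + 0) = 1/(-3) = -⅓ ≈ -0.33333)
o = -⅓ ≈ -0.33333
(o + ((-1 + 2) + 1))² = (-⅓ + ((-1 + 2) + 1))² = (-⅓ + (1 + 1))² = (-⅓ + 2)² = (5/3)² = 25/9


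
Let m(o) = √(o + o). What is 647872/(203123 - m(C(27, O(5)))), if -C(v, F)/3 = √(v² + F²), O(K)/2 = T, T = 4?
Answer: 647872/(203123 - I*√6*793^(¼)) ≈ 3.1896 + 0.00020411*I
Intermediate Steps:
O(K) = 8 (O(K) = 2*4 = 8)
C(v, F) = -3*√(F² + v²) (C(v, F) = -3*√(v² + F²) = -3*√(F² + v²))
m(o) = √2*√o (m(o) = √(2*o) = √2*√o)
647872/(203123 - m(C(27, O(5)))) = 647872/(203123 - √2*√(-3*√(8² + 27²))) = 647872/(203123 - √2*√(-3*√(64 + 729))) = 647872/(203123 - √2*√(-3*√793)) = 647872/(203123 - √2*I*√3*793^(¼)) = 647872/(203123 - I*√6*793^(¼))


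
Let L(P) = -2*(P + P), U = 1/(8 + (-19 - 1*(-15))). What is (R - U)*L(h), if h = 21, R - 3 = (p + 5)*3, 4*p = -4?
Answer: -1239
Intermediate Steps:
p = -1 (p = (1/4)*(-4) = -1)
R = 15 (R = 3 + (-1 + 5)*3 = 3 + 4*3 = 3 + 12 = 15)
U = 1/4 (U = 1/(8 + (-19 + 15)) = 1/(8 - 4) = 1/4 ≈ 0.25000)
L(P) = -4*P
(R - U)*L(h) = (15 - 1*1/4)*(-4*21) = (15 - 1/4)*(-84) = (59/4)*(-84) = -1239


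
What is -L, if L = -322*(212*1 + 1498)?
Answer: 550620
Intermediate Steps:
L = -550620 (L = -322*(212 + 1498) = -322*1710 = -550620)
-L = -1*(-550620) = 550620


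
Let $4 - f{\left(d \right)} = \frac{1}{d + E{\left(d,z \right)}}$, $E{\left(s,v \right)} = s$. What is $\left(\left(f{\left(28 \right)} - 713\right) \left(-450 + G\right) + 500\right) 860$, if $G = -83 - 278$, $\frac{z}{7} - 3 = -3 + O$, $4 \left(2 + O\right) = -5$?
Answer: $\frac{6929182325}{14} \approx 4.9494 \cdot 10^{8}$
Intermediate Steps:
$O = - \frac{13}{4}$ ($O = -2 + \frac{1}{4} \left(-5\right) = -2 - \frac{5}{4} = - \frac{13}{4} \approx -3.25$)
$z = - \frac{91}{4}$ ($z = 21 + 7 \left(-3 - \frac{13}{4}\right) = 21 + 7 \left(- \frac{25}{4}\right) = 21 - \frac{175}{4} = - \frac{91}{4} \approx -22.75$)
$G = -361$
$f{\left(d \right)} = 4 - \frac{1}{2 d}$ ($f{\left(d \right)} = 4 - \frac{1}{d + d} = 4 - \frac{1}{2 d}$)
$\left(\left(f{\left(28 \right)} - 713\right) \left(-450 + G\right) + 500\right) 860 = \left(\left(\left(4 - \frac{1}{2 \cdot 28}\right) - 713\right) \left(-450 - 361\right) + 500\right) 860 = \left(\left(\left(4 - \frac{1}{56}\right) - 713\right) \left(-811\right) + 500\right) 860 = \left(\left(\frac{223}{56} - 713\right) \left(-811\right) + 500\right) 860 = \left(\left(- \frac{39705}{56}\right) \left(-811\right) + 500\right) 860 = \left(\frac{32200755}{56} + 500\right) 860 = \frac{32228755}{56} \cdot 860 = \frac{6929182325}{14}$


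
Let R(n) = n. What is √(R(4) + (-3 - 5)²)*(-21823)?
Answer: -43646*√17 ≈ -1.7996e+5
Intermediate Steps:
√(R(4) + (-3 - 5)²)*(-21823) = √(4 + (-3 - 5)²)*(-21823) = √(4 + (-8)²)*(-21823) = √(4 + 64)*(-21823) = √68*(-21823) = (2*√17)*(-21823) = -43646*√17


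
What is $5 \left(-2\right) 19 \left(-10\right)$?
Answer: $1900$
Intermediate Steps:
$5 \left(-2\right) 19 \left(-10\right) = \left(-10\right) 19 \left(-10\right) = \left(-190\right) \left(-10\right) = 1900$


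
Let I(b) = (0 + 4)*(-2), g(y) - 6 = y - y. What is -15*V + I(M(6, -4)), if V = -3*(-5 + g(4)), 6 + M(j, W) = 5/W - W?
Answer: 37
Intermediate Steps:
M(j, W) = -6 - W + 5/W (M(j, W) = -6 + (5/W - W) = -6 + (-W + 5/W) = -6 - W + 5/W)
g(y) = 6 (g(y) = 6 + (y - y) = 6 + 0 = 6)
V = -3 (V = -3*(-5 + 6) = -3*1 = -3)
I(b) = -8 (I(b) = 4*(-2) = -8)
-15*V + I(M(6, -4)) = -15*(-3) - 8 = 45 - 8 = 37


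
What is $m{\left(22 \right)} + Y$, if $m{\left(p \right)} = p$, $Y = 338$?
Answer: $360$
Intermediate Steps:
$m{\left(22 \right)} + Y = 22 + 338 = 360$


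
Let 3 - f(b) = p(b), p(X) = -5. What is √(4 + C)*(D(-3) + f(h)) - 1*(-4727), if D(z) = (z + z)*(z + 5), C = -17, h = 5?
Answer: 4727 - 4*I*√13 ≈ 4727.0 - 14.422*I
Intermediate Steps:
D(z) = 2*z*(5 + z) (D(z) = (2*z)*(5 + z) = 2*z*(5 + z))
f(b) = 8 (f(b) = 3 - 1*(-5) = 3 + 5 = 8)
√(4 + C)*(D(-3) + f(h)) - 1*(-4727) = √(4 - 17)*(2*(-3)*(5 - 3) + 8) - 1*(-4727) = √(-13)*(2*(-3)*2 + 8) + 4727 = (I*√13)*(-12 + 8) + 4727 = (I*√13)*(-4) + 4727 = -4*I*√13 + 4727 = 4727 - 4*I*√13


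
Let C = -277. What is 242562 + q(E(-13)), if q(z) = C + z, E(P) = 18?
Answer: 242303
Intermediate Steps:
q(z) = -277 + z
242562 + q(E(-13)) = 242562 + (-277 + 18) = 242562 - 259 = 242303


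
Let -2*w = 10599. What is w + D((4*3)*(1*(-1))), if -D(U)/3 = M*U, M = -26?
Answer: -12471/2 ≈ -6235.5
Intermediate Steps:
w = -10599/2 (w = -½*10599 = -10599/2 ≈ -5299.5)
D(U) = 78*U (D(U) = -(-78)*U = 78*U)
w + D((4*3)*(1*(-1))) = -10599/2 + 78*((4*3)*(1*(-1))) = -10599/2 + 78*(12*(-1)) = -10599/2 + 78*(-12) = -10599/2 - 936 = -12471/2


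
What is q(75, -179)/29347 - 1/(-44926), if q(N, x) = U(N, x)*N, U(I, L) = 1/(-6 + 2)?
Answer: -1626031/2636886644 ≈ -0.00061665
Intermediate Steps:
U(I, L) = -1/4 (U(I, L) = 1/(-4) = -1/4)
q(N, x) = -N/4
q(75, -179)/29347 - 1/(-44926) = -1/4*75/29347 - 1/(-44926) = -75/4*1/29347 - 1*(-1/44926) = -75/117388 + 1/44926 = -1626031/2636886644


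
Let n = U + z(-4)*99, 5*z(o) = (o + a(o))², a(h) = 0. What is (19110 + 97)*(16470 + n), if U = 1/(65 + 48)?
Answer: 182169694229/565 ≈ 3.2242e+8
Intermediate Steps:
U = 1/113 ≈ 0.0088496
z(o) = o²/5 (z(o) = (o + 0)²/5 = o²/5)
n = 178997/565 (n = 1/113 + ((⅕)*(-4)²)*99 = 1/113 + ((⅕)*16)*99 = 1/113 + (16/5)*99 = 1/113 + 1584/5 = 178997/565 ≈ 316.81)
(19110 + 97)*(16470 + n) = (19110 + 97)*(16470 + 178997/565) = 19207*(9484547/565) = 182169694229/565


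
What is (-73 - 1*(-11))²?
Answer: 3844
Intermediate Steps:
(-73 - 1*(-11))² = (-73 + 11)² = (-62)² = 3844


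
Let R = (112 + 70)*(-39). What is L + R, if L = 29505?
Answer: 22407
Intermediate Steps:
R = -7098 (R = 182*(-39) = -7098)
L + R = 29505 - 7098 = 22407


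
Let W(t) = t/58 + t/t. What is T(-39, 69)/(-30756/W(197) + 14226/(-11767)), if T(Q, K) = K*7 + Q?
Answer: -222043290/3499027841 ≈ -0.063459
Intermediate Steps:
T(Q, K) = Q + 7*K (T(Q, K) = 7*K + Q = Q + 7*K)
W(t) = 1 + t/58 (W(t) = t*(1/58) + 1 = t/58 + 1 = 1 + t/58)
T(-39, 69)/(-30756/W(197) + 14226/(-11767)) = (-39 + 7*69)/(-30756/(1 + (1/58)*197) + 14226/(-11767)) = (-39 + 483)/(-30756/(1 + 197/58) + 14226*(-1/11767)) = 444/(-30756/255/58 - 14226/11767) = 444/(-30756*58/255 - 14226/11767) = 444/(-594616/85 - 14226/11767) = 444/(-6998055682/1000195) = 444*(-1000195/6998055682) = -222043290/3499027841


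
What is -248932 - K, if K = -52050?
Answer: -196882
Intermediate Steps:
-248932 - K = -248932 - 1*(-52050) = -248932 + 52050 = -196882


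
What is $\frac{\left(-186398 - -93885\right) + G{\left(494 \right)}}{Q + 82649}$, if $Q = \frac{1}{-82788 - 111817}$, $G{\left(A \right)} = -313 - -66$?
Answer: $- \frac{4512889950}{4020977161} \approx -1.1223$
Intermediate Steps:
$G{\left(A \right)} = -247$ ($G{\left(A \right)} = -313 + 66 = -247$)
$Q = - \frac{1}{194605}$ ($Q = \frac{1}{-194605} = - \frac{1}{194605} \approx -5.1386 \cdot 10^{-6}$)
$\frac{\left(-186398 - -93885\right) + G{\left(494 \right)}}{Q + 82649} = \frac{\left(-186398 - -93885\right) - 247}{- \frac{1}{194605} + 82649} = \frac{\left(-186398 + 93885\right) - 247}{\frac{16083908644}{194605}} = \left(-92513 - 247\right) \frac{194605}{16083908644} = \left(-92760\right) \frac{194605}{16083908644} = - \frac{4512889950}{4020977161}$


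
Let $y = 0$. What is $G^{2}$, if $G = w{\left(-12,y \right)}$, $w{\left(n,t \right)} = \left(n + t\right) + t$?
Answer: $144$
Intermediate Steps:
$w{\left(n,t \right)} = n + 2 t$
$G = -12$ ($G = -12 + 2 \cdot 0 = -12 + 0 = -12$)
$G^{2} = \left(-12\right)^{2} = 144$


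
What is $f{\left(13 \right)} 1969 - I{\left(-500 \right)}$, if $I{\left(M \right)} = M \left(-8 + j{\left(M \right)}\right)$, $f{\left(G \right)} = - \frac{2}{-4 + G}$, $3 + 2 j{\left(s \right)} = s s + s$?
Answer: $\frac{561328312}{9} \approx 6.237 \cdot 10^{7}$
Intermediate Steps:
$j{\left(s \right)} = - \frac{3}{2} + \frac{s}{2} + \frac{s^{2}}{2}$ ($j{\left(s \right)} = - \frac{3}{2} + \frac{s s + s}{2} = - \frac{3}{2} + \frac{s^{2} + s}{2} = - \frac{3}{2} + \frac{s + s^{2}}{2} = - \frac{3}{2} + \left(\frac{s}{2} + \frac{s^{2}}{2}\right) = - \frac{3}{2} + \frac{s}{2} + \frac{s^{2}}{2}$)
$I{\left(M \right)} = M \left(- \frac{19}{2} + \frac{M}{2} + \frac{M^{2}}{2}\right)$ ($I{\left(M \right)} = M \left(-8 + \left(- \frac{3}{2} + \frac{M}{2} + \frac{M^{2}}{2}\right)\right) = M \left(- \frac{19}{2} + \frac{M}{2} + \frac{M^{2}}{2}\right)$)
$f{\left(13 \right)} 1969 - I{\left(-500 \right)} = - \frac{2}{-4 + 13} \cdot 1969 - \frac{1}{2} \left(-500\right) \left(-19 - 500 + \left(-500\right)^{2}\right) = - \frac{2}{9} \cdot 1969 - \frac{1}{2} \left(-500\right) \left(-19 - 500 + 250000\right) = \left(-2\right) \frac{1}{9} \cdot 1969 - \frac{1}{2} \left(-500\right) 249481 = \left(- \frac{2}{9}\right) 1969 - -62370250 = - \frac{3938}{9} + 62370250 = \frac{561328312}{9}$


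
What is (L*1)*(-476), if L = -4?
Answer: 1904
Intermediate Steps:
(L*1)*(-476) = -4*1*(-476) = -4*(-476) = 1904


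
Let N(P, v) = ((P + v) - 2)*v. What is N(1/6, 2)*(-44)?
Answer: -44/3 ≈ -14.667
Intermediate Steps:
N(P, v) = v*(-2 + P + v) (N(P, v) = (-2 + P + v)*v = v*(-2 + P + v))
N(1/6, 2)*(-44) = (2*(-2 + 1/6 + 2))*(-44) = (2*(-2 + ⅙ + 2))*(-44) = (2*(⅙))*(-44) = (⅓)*(-44) = -44/3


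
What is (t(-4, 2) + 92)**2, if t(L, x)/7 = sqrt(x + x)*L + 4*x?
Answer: 8464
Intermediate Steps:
t(L, x) = 28*x + 7*L*sqrt(2)*sqrt(x) (t(L, x) = 7*(sqrt(x + x)*L + 4*x) = 7*(sqrt(2*x)*L + 4*x) = 7*((sqrt(2)*sqrt(x))*L + 4*x) = 7*(L*sqrt(2)*sqrt(x) + 4*x) = 7*(4*x + L*sqrt(2)*sqrt(x)) = 28*x + 7*L*sqrt(2)*sqrt(x))
(t(-4, 2) + 92)**2 = ((28*2 + 7*(-4)*sqrt(2)*sqrt(2)) + 92)**2 = ((56 - 56) + 92)**2 = (0 + 92)**2 = 92**2 = 8464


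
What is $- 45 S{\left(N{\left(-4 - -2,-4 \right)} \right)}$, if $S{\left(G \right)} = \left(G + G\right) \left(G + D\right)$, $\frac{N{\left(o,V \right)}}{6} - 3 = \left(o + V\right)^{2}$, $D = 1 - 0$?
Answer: $-4949100$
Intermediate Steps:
$D = 1$ ($D = 1 + 0 = 1$)
$N{\left(o,V \right)} = 18 + 6 \left(V + o\right)^{2}$ ($N{\left(o,V \right)} = 18 + 6 \left(o + V\right)^{2} = 18 + 6 \left(V + o\right)^{2}$)
$S{\left(G \right)} = 2 G \left(1 + G\right)$ ($S{\left(G \right)} = \left(G + G\right) \left(G + 1\right) = 2 G \left(1 + G\right)$)
$- 45 S{\left(N{\left(-4 - -2,-4 \right)} \right)} = - 45 \cdot 2 \left(18 + 6 \left(-4 - 2\right)^{2}\right) \left(1 + \left(18 + 6 \left(-4 - 2\right)^{2}\right)\right) = - 45 \cdot 2 \left(18 + 6 \left(-6\right)^{2}\right) \left(1 + \left(18 + 6 \left(-6\right)^{2}\right)\right) = - 45 \cdot 2 \left(18 + 6 \cdot 36\right) \left(1 + \left(18 + 6 \cdot 36\right)\right) = - 45 \cdot 2 \left(18 + 216\right) \left(1 + \left(18 + 216\right)\right) = - 45 \cdot 2 \cdot 234 \left(1 + 234\right) = - 45 \cdot 2 \cdot 234 \cdot 235 = \left(-45\right) 109980 = -4949100$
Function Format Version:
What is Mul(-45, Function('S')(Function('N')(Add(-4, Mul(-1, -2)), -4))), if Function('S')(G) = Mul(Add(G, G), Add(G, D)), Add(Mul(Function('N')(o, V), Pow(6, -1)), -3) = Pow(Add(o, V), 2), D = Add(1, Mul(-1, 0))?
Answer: -4949100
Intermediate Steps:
D = 1 (D = Add(1, 0) = 1)
Function('N')(o, V) = Add(18, Mul(6, Pow(Add(V, o), 2))) (Function('N')(o, V) = Add(18, Mul(6, Pow(Add(o, V), 2))) = Add(18, Mul(6, Pow(Add(V, o), 2))))
Function('S')(G) = Mul(2, G, Add(1, G)) (Function('S')(G) = Mul(Add(G, G), Add(G, 1)) = Mul(Mul(2, G), Add(1, G)) = Mul(2, G, Add(1, G)))
Mul(-45, Function('S')(Function('N')(Add(-4, Mul(-1, -2)), -4))) = Mul(-45, Mul(2, Add(18, Mul(6, Pow(Add(-4, Add(-4, Mul(-1, -2))), 2))), Add(1, Add(18, Mul(6, Pow(Add(-4, Add(-4, Mul(-1, -2))), 2)))))) = Mul(-45, Mul(2, Add(18, Mul(6, Pow(Add(-4, Add(-4, 2)), 2))), Add(1, Add(18, Mul(6, Pow(Add(-4, Add(-4, 2)), 2)))))) = Mul(-45, Mul(2, Add(18, Mul(6, Pow(Add(-4, -2), 2))), Add(1, Add(18, Mul(6, Pow(Add(-4, -2), 2)))))) = Mul(-45, Mul(2, Add(18, Mul(6, Pow(-6, 2))), Add(1, Add(18, Mul(6, Pow(-6, 2)))))) = Mul(-45, Mul(2, Add(18, Mul(6, 36)), Add(1, Add(18, Mul(6, 36))))) = Mul(-45, Mul(2, Add(18, 216), Add(1, Add(18, 216)))) = Mul(-45, Mul(2, 234, Add(1, 234))) = Mul(-45, Mul(2, 234, 235)) = Mul(-45, 109980) = -4949100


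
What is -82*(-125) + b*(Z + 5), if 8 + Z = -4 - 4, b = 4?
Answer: 10206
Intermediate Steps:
Z = -16 (Z = -8 + (-4 - 4) = -8 - 8 = -16)
-82*(-125) + b*(Z + 5) = -82*(-125) + 4*(-16 + 5) = 10250 + 4*(-11) = 10250 - 44 = 10206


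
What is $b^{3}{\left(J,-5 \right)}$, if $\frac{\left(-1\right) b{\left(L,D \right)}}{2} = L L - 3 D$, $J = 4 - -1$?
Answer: $-512000$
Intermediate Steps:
$J = 5$ ($J = 4 + 1 = 5$)
$b{\left(L,D \right)} = - 2 L^{2} + 6 D$ ($b{\left(L,D \right)} = - 2 \left(L L - 3 D\right) = - 2 \left(L^{2} - 3 D\right) = - 2 L^{2} + 6 D$)
$b^{3}{\left(J,-5 \right)} = \left(- 2 \cdot 5^{2} + 6 \left(-5\right)\right)^{3} = \left(\left(-2\right) 25 - 30\right)^{3} = \left(-50 - 30\right)^{3} = \left(-80\right)^{3} = -512000$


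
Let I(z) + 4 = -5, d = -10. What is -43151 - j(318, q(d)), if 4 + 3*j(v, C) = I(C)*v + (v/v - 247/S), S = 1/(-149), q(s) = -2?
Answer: -163391/3 ≈ -54464.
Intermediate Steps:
S = -1/149 ≈ -0.0067114
I(z) = -9 (I(z) = -4 - 5 = -9)
j(v, C) = 36800/3 - 3*v (j(v, C) = -4/3 + (-9*v + (v/v - 247/(-1/149)))/3 = -4/3 + (-9*v + (1 - 247*(-149)))/3 = -4/3 + (-9*v + (1 + 36803))/3 = -4/3 + (-9*v + 36804)/3 = -4/3 + (36804 - 9*v)/3 = -4/3 + (12268 - 3*v) = 36800/3 - 3*v)
-43151 - j(318, q(d)) = -43151 - (36800/3 - 3*318) = -43151 - (36800/3 - 954) = -43151 - 1*33938/3 = -43151 - 33938/3 = -163391/3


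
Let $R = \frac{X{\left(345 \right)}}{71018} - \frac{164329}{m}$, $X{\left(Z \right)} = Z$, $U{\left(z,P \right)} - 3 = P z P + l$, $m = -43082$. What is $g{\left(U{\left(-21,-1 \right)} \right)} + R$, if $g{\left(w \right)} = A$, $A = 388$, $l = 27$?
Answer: $\frac{299702250225}{764899369} \approx 391.82$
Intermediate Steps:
$U{\left(z,P \right)} = 30 + z P^{2}$ ($U{\left(z,P \right)} = 3 + \left(P z P + 27\right) = 3 + \left(z P^{2} + 27\right) = 3 + \left(27 + z P^{2}\right) = 30 + z P^{2}$)
$g{\left(w \right)} = 388$
$R = \frac{2921295053}{764899369}$ ($R = \frac{345}{71018} - \frac{164329}{-43082} = 345 \cdot \frac{1}{71018} - - \frac{164329}{43082} = \frac{345}{71018} + \frac{164329}{43082} = \frac{2921295053}{764899369} \approx 3.8192$)
$g{\left(U{\left(-21,-1 \right)} \right)} + R = 388 + \frac{2921295053}{764899369} = \frac{299702250225}{764899369}$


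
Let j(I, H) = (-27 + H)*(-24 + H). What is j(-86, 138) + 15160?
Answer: 27814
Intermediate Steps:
j(-86, 138) + 15160 = (648 + 138² - 51*138) + 15160 = (648 + 19044 - 7038) + 15160 = 12654 + 15160 = 27814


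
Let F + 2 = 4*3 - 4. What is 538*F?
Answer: 3228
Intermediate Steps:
F = 6 (F = -2 + (4*3 - 4) = -2 + (12 - 4) = -2 + 8 = 6)
538*F = 538*6 = 3228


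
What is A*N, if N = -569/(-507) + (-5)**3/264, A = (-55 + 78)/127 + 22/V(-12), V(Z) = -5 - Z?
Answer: 28512795/13221208 ≈ 2.1566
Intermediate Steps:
A = 2955/889 (A = (-55 + 78)/127 + 22/(-5 - 1*(-12)) = 23*(1/127) + 22/(-5 + 12) = 23/127 + 22/7 = 2955/889 ≈ 3.3240)
N = 9649/14872 (N = -569*(-1/507) - 125*1/264 = 569/507 - 125/264 = 9649/14872 ≈ 0.64880)
A*N = (2955/889)*(9649/14872) = 28512795/13221208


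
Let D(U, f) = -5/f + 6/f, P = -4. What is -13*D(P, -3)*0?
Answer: 0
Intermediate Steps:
D(U, f) = 1/f
-13*D(P, -3)*0 = -13/(-3)*0 = -13*(-⅓)*0 = (13/3)*0 = 0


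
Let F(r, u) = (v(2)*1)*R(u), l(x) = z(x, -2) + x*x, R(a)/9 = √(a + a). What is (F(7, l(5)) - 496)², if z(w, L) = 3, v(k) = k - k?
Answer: 246016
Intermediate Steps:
v(k) = 0
R(a) = 9*√2*√a (R(a) = 9*√(a + a) = 9*√(2*a) = 9*(√2*√a) = 9*√2*√a)
l(x) = 3 + x² (l(x) = 3 + x*x = 3 + x²)
F(r, u) = 0 (F(r, u) = (0*1)*(9*√2*√u) = 0*(9*√2*√u) = 0)
(F(7, l(5)) - 496)² = (0 - 496)² = (-496)² = 246016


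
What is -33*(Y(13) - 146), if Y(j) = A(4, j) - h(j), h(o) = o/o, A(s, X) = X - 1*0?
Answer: 4422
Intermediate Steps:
A(s, X) = X (A(s, X) = X + 0 = X)
h(o) = 1
Y(j) = -1 + j (Y(j) = j - 1*1 = j - 1 = -1 + j)
-33*(Y(13) - 146) = -33*((-1 + 13) - 146) = -33*(12 - 146) = -33*(-134) = 4422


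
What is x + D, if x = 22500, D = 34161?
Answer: 56661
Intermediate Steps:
x + D = 22500 + 34161 = 56661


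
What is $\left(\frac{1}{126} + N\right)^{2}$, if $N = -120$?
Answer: $\frac{228584161}{15876} \approx 14398.0$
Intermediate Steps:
$\left(\frac{1}{126} + N\right)^{2} = \left(\frac{1}{126} - 120\right)^{2} = \left(- \frac{15119}{126}\right)^{2} = \frac{228584161}{15876}$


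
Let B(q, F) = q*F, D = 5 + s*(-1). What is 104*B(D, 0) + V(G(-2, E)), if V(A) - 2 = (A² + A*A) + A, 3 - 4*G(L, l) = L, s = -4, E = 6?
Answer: 51/8 ≈ 6.3750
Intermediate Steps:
G(L, l) = ¾ - L/4
D = 9 (D = 5 - 4*(-1) = 5 + 4 = 9)
B(q, F) = F*q
V(A) = 2 + A + 2*A² (V(A) = 2 + ((A² + A*A) + A) = 2 + ((A² + A²) + A) = 2 + (2*A² + A) = 2 + (A + 2*A²) = 2 + A + 2*A²)
104*B(D, 0) + V(G(-2, E)) = 104*(0*9) + (2 + (¾ - ¼*(-2)) + 2*(¾ - ¼*(-2))²) = 104*0 + (2 + (¾ + ½) + 2*(¾ + ½)²) = 0 + (2 + 5/4 + 2*(5/4)²) = 0 + (2 + 5/4 + 2*(25/16)) = 0 + (2 + 5/4 + 25/8) = 0 + 51/8 = 51/8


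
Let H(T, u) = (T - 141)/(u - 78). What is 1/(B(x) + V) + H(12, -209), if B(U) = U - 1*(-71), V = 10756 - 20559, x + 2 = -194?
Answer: 1280425/2849336 ≈ 0.44938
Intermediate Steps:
x = -196 (x = -2 - 194 = -196)
H(T, u) = (-141 + T)/(-78 + u)
V = -9803
B(U) = 71 + U (B(U) = U + 71 = 71 + U)
1/(B(x) + V) + H(12, -209) = 1/((71 - 196) - 9803) + (-141 + 12)/(-78 - 209) = 1/(-125 - 9803) - 129/(-287) = 1/(-9928) - 1/287*(-129) = -1/9928 + 129/287 = 1280425/2849336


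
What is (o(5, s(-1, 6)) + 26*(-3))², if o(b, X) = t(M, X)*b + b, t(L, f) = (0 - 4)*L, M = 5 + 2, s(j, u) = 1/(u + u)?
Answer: 45369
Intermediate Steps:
s(j, u) = 1/(2*u)
M = 7
t(L, f) = -4*L
o(b, X) = -27*b (o(b, X) = (-4*7)*b + b = -28*b + b = -27*b)
(o(5, s(-1, 6)) + 26*(-3))² = (-27*5 + 26*(-3))² = (-135 - 78)² = (-213)² = 45369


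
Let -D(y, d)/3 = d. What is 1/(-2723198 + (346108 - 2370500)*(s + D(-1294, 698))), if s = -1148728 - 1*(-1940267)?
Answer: -1/1598148865638 ≈ -6.2572e-13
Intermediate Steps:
D(y, d) = -3*d
s = 791539 (s = -1148728 + 1940267 = 791539)
1/(-2723198 + (346108 - 2370500)*(s + D(-1294, 698))) = 1/(-2723198 + (346108 - 2370500)*(791539 - 3*698)) = 1/(-2723198 - 2024392*(791539 - 2094)) = 1/(-2723198 - 2024392*789445) = 1/(-2723198 - 1598146142440) = 1/(-1598148865638) = -1/1598148865638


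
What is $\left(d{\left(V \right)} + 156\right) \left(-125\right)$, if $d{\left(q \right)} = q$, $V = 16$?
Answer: $-21500$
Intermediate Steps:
$\left(d{\left(V \right)} + 156\right) \left(-125\right) = \left(16 + 156\right) \left(-125\right) = 172 \left(-125\right) = -21500$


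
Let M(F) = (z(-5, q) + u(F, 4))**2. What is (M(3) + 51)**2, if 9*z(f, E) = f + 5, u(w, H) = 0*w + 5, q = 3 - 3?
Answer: 5776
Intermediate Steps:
q = 0
u(w, H) = 5 (u(w, H) = 0 + 5 = 5)
z(f, E) = 5/9 + f/9 (z(f, E) = (f + 5)/9 = (5 + f)/9 = 5/9 + f/9)
M(F) = 25 (M(F) = ((5/9 + (1/9)*(-5)) + 5)**2 = ((5/9 - 5/9) + 5)**2 = (0 + 5)**2 = 5**2 = 25)
(M(3) + 51)**2 = (25 + 51)**2 = 76**2 = 5776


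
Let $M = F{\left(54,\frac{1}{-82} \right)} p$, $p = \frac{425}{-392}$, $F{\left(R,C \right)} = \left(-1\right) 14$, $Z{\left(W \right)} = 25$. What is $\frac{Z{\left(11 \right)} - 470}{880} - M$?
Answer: $- \frac{19323}{1232} \approx -15.684$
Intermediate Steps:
$F{\left(R,C \right)} = -14$
$p = - \frac{425}{392}$ ($p = 425 \left(- \frac{1}{392}\right) = - \frac{425}{392} \approx -1.0842$)
$M = \frac{425}{28}$ ($M = \left(-14\right) \left(- \frac{425}{392}\right) = \frac{425}{28} \approx 15.179$)
$\frac{Z{\left(11 \right)} - 470}{880} - M = \frac{25 - 470}{880} - \frac{425}{28} = \left(-445\right) \frac{1}{880} - \frac{425}{28} = - \frac{89}{176} - \frac{425}{28} = - \frac{19323}{1232}$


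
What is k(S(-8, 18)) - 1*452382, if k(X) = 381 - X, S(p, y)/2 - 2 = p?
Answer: -451989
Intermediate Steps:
S(p, y) = 4 + 2*p
k(S(-8, 18)) - 1*452382 = (381 - (4 + 2*(-8))) - 1*452382 = (381 - (4 - 16)) - 452382 = (381 - 1*(-12)) - 452382 = (381 + 12) - 452382 = 393 - 452382 = -451989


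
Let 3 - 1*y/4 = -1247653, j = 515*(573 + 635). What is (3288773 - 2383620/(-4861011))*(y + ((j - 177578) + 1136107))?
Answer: 35017797124644705193/1620337 ≈ 2.1611e+13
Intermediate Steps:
j = 622120 (j = 515*1208 = 622120)
y = 4990624 (y = 12 - 4*(-1247653) = 12 + 4990612 = 4990624)
(3288773 - 2383620/(-4861011))*(y + ((j - 177578) + 1136107)) = (3288773 - 2383620/(-4861011))*(4990624 + ((622120 - 177578) + 1136107)) = (3288773 - 2383620*(-1/4861011))*(4990624 + (444542 + 1136107)) = (3288773 + 794540/1620337)*(4990624 + 1580649) = (5328921371041/1620337)*6571273 = 35017797124644705193/1620337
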